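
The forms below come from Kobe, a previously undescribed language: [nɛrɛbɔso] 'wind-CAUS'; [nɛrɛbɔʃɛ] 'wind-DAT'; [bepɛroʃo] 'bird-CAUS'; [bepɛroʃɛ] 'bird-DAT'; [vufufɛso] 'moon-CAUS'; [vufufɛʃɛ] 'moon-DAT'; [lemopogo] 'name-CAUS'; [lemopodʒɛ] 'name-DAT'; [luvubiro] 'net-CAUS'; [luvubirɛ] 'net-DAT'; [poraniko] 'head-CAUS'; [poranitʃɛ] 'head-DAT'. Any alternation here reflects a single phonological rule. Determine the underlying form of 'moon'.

'moon' shows [s] ~ [ʃ] at the end of the stem ([vufufɛso] vs [vufufɛʃɛ]).
If /ʃ/ were underlying and a rule turned it into [s] before the CAUS suffix, 'bird' would also alternate; but it has [ʃ] in both [bepɛroʃo] and [bepɛroʃɛ].
Therefore /s/ is basic and [ʃ] is derived by palatalization before a front vowel (/k/, /g/ and /s/ become palato-alveolar [tʃ], [dʒ] and [ʃ] before a front vowel).
So 'moon' = /vufufɛs/.

/vufufɛs/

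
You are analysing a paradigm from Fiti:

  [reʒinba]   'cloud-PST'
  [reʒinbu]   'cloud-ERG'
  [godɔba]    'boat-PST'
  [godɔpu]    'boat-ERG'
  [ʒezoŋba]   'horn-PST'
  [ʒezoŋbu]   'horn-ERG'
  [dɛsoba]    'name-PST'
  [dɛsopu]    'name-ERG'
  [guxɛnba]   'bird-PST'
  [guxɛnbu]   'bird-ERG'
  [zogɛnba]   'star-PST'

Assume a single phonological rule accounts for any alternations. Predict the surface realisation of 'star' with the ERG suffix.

[zogɛnbu]

The ERG suffix surfaces as [-bu] and [-pu], depending on the final segment of the stem.
The PST suffix, which begins with [b], is invariant after every stem; so [b] is not altered by any rule here.
So the underlying form is /-pu/, and voiceless stops become voiced after a nasal.
After 'star', which ends in a nasal, the suffix surfaces as [-bu], giving [zogɛnbu].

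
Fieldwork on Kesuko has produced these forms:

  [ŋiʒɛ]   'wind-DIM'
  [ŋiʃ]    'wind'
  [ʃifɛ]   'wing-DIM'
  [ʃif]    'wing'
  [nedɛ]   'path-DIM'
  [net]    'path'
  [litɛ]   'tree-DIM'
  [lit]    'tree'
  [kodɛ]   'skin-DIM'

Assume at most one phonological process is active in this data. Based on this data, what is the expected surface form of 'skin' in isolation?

The stem for 'path' ends in [d] in [nedɛ] but [t] in [net].
If /t/ were underlying and a rule turned it into [d] before the DIM suffix, 'tree' would also alternate; but it has [t] in both [litɛ] and [lit].
The alternation reflects word-final obstruent devoicing: voiced obstruents become voiceless word-finally. /d/ is underlying.
From [kodɛ] the stem 'skin' is /kod/; word-finally this yields [kot].

[kot]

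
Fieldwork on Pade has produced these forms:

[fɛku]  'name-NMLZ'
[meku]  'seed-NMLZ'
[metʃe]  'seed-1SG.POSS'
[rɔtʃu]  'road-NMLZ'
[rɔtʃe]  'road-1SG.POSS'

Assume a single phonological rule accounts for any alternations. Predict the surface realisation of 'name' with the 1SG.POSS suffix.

[fɛtʃe]

'seed' shows [k] ~ [tʃ] at the end of the stem ([meku] vs [metʃe]).
Compare 'road', with invariant [tʃ] in [rɔtʃu] and [rɔtʃe]: an analysis with underlying /tʃ/ and a rule producing [k] before the NMLZ suffix would wrongly predict alternation here too.
The alternation reflects palatalization before a front vowel: /k/ becomes palato-alveolar [tʃ] before a front vowel. /k/ is underlying.
From [fɛku] the stem 'name' is /fɛk/; before a front vowel this yields [fɛtʃe].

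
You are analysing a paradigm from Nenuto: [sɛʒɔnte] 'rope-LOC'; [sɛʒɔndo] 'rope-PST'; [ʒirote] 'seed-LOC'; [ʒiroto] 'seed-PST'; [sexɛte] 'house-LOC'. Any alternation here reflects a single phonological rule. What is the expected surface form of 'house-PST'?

The PST morpheme has two allomorphs, [-do] and [-to].
By contrast the LOC suffix keeps its initial [t] throughout — that segment must be underlying.
The PST suffix is therefore /-do/ underlyingly, with post-vocalic devoicing: voiced stops become voiceless after a vowel.
After 'house', which ends in a vowel, the suffix surfaces as [-to], giving [sexɛto].

[sexɛto]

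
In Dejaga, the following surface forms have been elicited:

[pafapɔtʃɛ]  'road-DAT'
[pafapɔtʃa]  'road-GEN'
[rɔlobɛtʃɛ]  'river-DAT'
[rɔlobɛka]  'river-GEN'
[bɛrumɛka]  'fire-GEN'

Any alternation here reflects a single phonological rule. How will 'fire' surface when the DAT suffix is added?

In [rɔlobɛtʃɛ] and [rɔlobɛka] the final segment of 'river' alternates: [tʃ] ~ [k].
If /tʃ/ were underlying and a rule turned it into [k] before the GEN suffix, 'road' would also alternate; but it has [tʃ] in both [pafapɔtʃɛ] and [pafapɔtʃa].
The alternation reflects palatalization before a front vowel: /k/ becomes palato-alveolar [tʃ] before a front vowel. /k/ is underlying.
The one attested form of 'fire', [bɛrumɛka], shows underlying /bɛrumɛk/. Applying the same rule before a front vowel gives [bɛrumɛtʃɛ].

[bɛrumɛtʃɛ]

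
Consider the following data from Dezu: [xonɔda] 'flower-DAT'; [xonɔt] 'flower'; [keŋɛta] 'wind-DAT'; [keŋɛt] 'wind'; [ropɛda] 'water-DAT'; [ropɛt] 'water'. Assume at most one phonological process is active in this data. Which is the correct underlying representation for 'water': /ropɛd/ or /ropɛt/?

/ropɛd/

In [ropɛda] and [ropɛt] the final segment of 'water' alternates: [d] ~ [t].
But 'wind' keeps [t] in both environments ([keŋɛta], [keŋɛt]), so there is no rule changing /t/ to [d] before the DAT suffix.
The alternation reflects word-final obstruent devoicing: voiced obstruents become voiceless word-finally. /d/ is underlying.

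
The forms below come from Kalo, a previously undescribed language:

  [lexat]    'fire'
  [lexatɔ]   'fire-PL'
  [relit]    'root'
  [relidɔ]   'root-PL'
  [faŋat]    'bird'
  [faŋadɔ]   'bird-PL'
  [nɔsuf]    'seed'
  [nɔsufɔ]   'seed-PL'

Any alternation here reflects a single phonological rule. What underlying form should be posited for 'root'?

/relid/

'root' shows [t] ~ [d] at the end of the stem ([relit] vs [relidɔ]).
The stem 'fire' ([lexat], [lexatɔ]) shows [t] unchanged in both environments, so [t] cannot be basic with [d] derived before the PL suffix.
The underlying segment must be /d/; voiced obstruents become voiceless word-finally, yielding [t] there.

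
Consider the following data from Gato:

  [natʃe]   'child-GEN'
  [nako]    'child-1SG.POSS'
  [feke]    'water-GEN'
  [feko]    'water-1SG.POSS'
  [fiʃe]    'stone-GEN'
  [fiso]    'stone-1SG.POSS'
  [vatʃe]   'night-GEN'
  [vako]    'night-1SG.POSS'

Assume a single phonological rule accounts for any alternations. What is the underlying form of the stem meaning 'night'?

The root 'night' surfaces as [vatʃe] and [vako], with a stem-final [tʃ] ~ [k] alternation.
But 'water' keeps [k] in both environments ([feke], [feko]), so there is no rule changing /k/ to [tʃ] before the GEN suffix.
The alternation reflects depalatalization: palato-alveolar /tʃ/ and /ʃ/ become [k] and [s] when no front vowel follows. /tʃ/ is underlying.
The underlying form of 'night' is therefore /vatʃ/.

/vatʃ/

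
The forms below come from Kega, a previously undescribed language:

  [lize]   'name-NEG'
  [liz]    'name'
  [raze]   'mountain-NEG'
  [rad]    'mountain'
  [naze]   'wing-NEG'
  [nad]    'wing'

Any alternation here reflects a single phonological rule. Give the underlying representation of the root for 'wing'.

The stem for 'wing' ends in [z] in [naze] but [d] in [nad].
If /z/ were underlying and a rule turned it into [d] in isolation, 'name' would also alternate; but it has [z] in both [lize] and [liz].
The underlying segment must be /d/; voiced stops become fricatives between vowels, yielding [z] there.

/nad/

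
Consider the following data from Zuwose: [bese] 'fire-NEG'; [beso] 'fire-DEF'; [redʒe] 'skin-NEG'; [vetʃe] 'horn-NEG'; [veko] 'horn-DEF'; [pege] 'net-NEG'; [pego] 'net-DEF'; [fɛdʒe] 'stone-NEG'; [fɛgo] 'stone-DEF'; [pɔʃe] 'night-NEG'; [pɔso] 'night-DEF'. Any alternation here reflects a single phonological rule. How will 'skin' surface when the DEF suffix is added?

The root 'stone' surfaces as [fɛdʒe] and [fɛgo], with a stem-final [dʒ] ~ [g] alternation.
But 'net' keeps [g] in both environments ([pege], [pego]), so there is no rule changing /g/ to [dʒ] before the NEG suffix.
The alternation reflects depalatalization: palato-alveolar /tʃ/, /dʒ/ and /ʃ/ become [k], [g] and [s] when no front vowel follows. /dʒ/ is underlying.
From [redʒe] the stem 'skin' is /redʒ/; when no front vowel follows this yields [rego].

[rego]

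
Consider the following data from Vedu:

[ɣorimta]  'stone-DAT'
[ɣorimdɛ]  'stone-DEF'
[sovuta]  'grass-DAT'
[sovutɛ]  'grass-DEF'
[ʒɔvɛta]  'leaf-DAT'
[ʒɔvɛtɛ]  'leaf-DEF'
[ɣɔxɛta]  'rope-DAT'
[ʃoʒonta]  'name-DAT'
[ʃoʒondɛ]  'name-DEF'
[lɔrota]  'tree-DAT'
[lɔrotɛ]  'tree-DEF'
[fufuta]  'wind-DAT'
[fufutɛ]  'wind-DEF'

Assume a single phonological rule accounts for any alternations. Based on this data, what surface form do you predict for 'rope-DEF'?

The DEF suffix surfaces as [-dɛ] and [-tɛ], depending on the final segment of the stem.
By contrast the DAT suffix keeps its initial [t] throughout — that segment must be underlying.
So the underlying form is /-dɛ/, and voiced stops become voiceless after a vowel.
After 'rope', which ends in a vowel, the suffix surfaces as [-tɛ], giving [ɣɔxɛtɛ].

[ɣɔxɛtɛ]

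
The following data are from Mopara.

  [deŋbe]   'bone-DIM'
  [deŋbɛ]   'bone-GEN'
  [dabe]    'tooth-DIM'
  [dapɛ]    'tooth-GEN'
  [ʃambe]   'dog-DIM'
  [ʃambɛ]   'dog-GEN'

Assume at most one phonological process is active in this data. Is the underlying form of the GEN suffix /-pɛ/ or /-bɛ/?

The GEN morpheme has two allomorphs, [-bɛ] and [-pɛ].
The DIM suffix, which begins with [b], is invariant after every stem; so [b] is not altered by any rule here.
So the underlying form is /-pɛ/, and voiceless stops become voiced after a nasal.

/-pɛ/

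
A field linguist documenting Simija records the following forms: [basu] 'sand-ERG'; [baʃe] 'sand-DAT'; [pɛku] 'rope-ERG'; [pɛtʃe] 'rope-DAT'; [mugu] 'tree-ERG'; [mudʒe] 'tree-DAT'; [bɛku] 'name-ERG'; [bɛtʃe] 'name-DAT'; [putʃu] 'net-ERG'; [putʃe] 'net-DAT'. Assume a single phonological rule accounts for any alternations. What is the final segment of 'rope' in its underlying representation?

/k/

'rope' shows [k] ~ [tʃ] at the end of the stem ([pɛku] vs [pɛtʃe]).
If /tʃ/ were underlying and a rule turned it into [k] before the ERG suffix, 'net' would also alternate; but it has [tʃ] in both [putʃu] and [putʃe].
So /k/ is underlying, and a rule of palatalization before a front vowel — /k/, /g/ and /s/ become palato-alveolar [tʃ], [dʒ] and [ʃ] before a front vowel — gives [tʃ].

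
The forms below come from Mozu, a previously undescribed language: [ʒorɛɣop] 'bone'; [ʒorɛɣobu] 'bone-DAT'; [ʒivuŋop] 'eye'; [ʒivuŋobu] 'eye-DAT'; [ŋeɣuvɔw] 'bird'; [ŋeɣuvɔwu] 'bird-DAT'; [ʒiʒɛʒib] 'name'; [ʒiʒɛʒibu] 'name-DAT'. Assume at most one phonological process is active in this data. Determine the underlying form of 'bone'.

The stem for 'bone' ends in [p] in [ʒorɛɣop] but [b] in [ʒorɛɣobu].
Compare 'name', with invariant [b] in [ʒiʒɛʒib] and [ʒiʒɛʒibu]: an analysis with underlying /b/ and a rule producing [p] in isolation would wrongly predict alternation here too.
The underlying segment must be /p/; voiceless stops become voiced between vowels, yielding [b] there.

/ʒorɛɣop/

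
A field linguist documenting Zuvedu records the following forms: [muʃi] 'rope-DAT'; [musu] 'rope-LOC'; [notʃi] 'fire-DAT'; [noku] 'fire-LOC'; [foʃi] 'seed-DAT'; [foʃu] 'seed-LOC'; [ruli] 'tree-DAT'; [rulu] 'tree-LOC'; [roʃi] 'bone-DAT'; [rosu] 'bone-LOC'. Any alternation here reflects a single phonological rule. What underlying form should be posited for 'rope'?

In [muʃi] and [musu] the final segment of 'rope' alternates: [ʃ] ~ [s].
If /ʃ/ were underlying and a rule turned it into [s] before the LOC suffix, 'seed' would also alternate; but it has [ʃ] in both [foʃi] and [foʃu].
The alternation reflects palatalization before a front vowel: /k/ and /s/ become palato-alveolar [tʃ] and [ʃ] before a front vowel. /s/ is underlying.
So 'rope' = /mus/.

/mus/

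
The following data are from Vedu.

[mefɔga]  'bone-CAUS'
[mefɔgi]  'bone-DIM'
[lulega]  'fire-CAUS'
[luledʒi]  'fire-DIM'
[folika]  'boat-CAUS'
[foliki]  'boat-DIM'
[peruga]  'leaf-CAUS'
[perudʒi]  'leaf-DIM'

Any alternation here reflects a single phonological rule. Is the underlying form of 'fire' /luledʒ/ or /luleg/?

In [lulega] and [luledʒi] the final segment of 'fire' alternates: [g] ~ [dʒ].
If /g/ were underlying and a rule turned it into [dʒ] before the DIM suffix, 'bone' would also alternate; but it has [g] in both [mefɔga] and [mefɔgi].
So /dʒ/ is underlying, and a rule of depalatalization — palato-alveolar /dʒ/ becomes [g] when no front vowel follows — gives [g].

/luledʒ/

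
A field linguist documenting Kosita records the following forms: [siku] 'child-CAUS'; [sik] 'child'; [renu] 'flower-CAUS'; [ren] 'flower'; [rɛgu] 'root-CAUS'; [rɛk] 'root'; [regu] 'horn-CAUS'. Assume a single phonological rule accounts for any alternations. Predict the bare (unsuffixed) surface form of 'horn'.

In [rɛgu] and [rɛk] the final segment of 'root' alternates: [g] ~ [k].
But 'child' keeps [k] in both environments ([siku], [sik]), so there is no rule changing /k/ to [g] before the CAUS suffix.
The underlying segment must be /g/; voiced obstruents become voiceless word-finally, yielding [k] there.
From [regu] the stem 'horn' is /reg/; word-finally this yields [rek].

[rek]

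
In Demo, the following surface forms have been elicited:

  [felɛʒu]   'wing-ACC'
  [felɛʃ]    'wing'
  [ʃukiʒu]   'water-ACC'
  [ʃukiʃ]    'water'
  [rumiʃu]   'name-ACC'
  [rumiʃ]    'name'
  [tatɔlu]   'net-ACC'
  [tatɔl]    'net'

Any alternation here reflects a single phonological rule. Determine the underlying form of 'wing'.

/felɛʒ/

'wing' shows [ʒ] ~ [ʃ] at the end of the stem ([felɛʒu] vs [felɛʃ]).
If /ʃ/ were underlying and a rule turned it into [ʒ] before the ACC suffix, 'name' would also alternate; but it has [ʃ] in both [rumiʃu] and [rumiʃ].
The underlying segment must be /ʒ/; voiced obstruents become voiceless word-finally, yielding [ʃ] there.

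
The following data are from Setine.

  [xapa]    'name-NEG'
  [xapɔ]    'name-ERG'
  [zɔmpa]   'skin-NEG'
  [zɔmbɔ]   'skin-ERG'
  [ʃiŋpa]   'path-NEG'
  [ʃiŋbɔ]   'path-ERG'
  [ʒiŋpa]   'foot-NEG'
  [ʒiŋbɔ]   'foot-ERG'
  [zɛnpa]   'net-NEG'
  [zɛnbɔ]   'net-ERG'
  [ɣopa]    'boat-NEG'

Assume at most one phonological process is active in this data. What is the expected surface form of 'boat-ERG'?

[ɣopɔ]

The ERG suffix surfaces as [-bɔ] and [-pɔ], depending on the final segment of the stem.
By contrast the NEG suffix keeps its initial [p] throughout — that segment must be underlying.
The ERG suffix is therefore /-bɔ/ underlyingly, with post-vocalic devoicing: voiced stops become voiceless after a vowel.
After 'boat', which ends in a vowel, the suffix surfaces as [-pɔ], giving [ɣopɔ].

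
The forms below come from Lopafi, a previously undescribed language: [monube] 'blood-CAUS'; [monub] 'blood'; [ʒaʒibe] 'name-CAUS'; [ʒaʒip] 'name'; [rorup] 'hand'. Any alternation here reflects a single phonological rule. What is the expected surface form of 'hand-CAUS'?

[rorube]

The stem for 'name' ends in [b] in [ʒaʒibe] but [p] in [ʒaʒip].
The stem 'blood' ([monube], [monub]) shows [b] unchanged in both environments, so [b] cannot be basic with [p] derived in isolation.
The alternation reflects intervocalic voicing: voiceless stops become voiced between vowels. /p/ is underlying.
From [rorup] the stem 'hand' is /rorup/; between vowels this yields [rorube].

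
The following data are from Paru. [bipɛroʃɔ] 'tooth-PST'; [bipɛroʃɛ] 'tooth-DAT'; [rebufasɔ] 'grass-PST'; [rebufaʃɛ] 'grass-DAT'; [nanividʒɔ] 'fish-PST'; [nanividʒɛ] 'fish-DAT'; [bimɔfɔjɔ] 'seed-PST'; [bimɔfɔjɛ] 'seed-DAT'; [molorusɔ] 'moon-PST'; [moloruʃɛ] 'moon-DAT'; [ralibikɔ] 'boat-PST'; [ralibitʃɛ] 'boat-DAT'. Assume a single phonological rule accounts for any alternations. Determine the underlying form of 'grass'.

/rebufas/

'grass' shows [s] ~ [ʃ] at the end of the stem ([rebufasɔ] vs [rebufaʃɛ]).
If /ʃ/ were underlying and a rule turned it into [s] before the PST suffix, 'tooth' would also alternate; but it has [ʃ] in both [bipɛroʃɔ] and [bipɛroʃɛ].
The alternation reflects palatalization before a front vowel: /k/ and /s/ become palato-alveolar [tʃ] and [ʃ] before a front vowel. /s/ is underlying.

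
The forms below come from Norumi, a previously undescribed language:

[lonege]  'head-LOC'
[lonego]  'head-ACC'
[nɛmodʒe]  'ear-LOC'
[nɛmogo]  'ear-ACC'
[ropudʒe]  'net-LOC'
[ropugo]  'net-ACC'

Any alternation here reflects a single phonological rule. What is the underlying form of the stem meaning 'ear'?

The root 'ear' surfaces as [nɛmodʒe] and [nɛmogo], with a stem-final [dʒ] ~ [g] alternation.
Compare 'head', with invariant [g] in [lonege] and [lonego]: an analysis with underlying /g/ and a rule producing [dʒ] before the LOC suffix would wrongly predict alternation here too.
The underlying segment must be /dʒ/; palato-alveolar /dʒ/ becomes [g] when no front vowel follows, yielding [g] there.
So 'ear' = /nɛmodʒ/.

/nɛmodʒ/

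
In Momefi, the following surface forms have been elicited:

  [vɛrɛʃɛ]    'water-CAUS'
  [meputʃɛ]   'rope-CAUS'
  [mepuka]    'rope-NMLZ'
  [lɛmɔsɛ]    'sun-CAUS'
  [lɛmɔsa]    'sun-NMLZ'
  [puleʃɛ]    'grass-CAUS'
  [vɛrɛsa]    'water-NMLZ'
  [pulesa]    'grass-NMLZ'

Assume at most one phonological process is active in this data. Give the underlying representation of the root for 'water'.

/vɛrɛʃ/

'water' shows [ʃ] ~ [s] at the end of the stem ([vɛrɛʃɛ] vs [vɛrɛsa]).
The stem 'sun' ([lɛmɔsɛ], [lɛmɔsa]) shows [s] unchanged in both environments, so [s] cannot be basic with [ʃ] derived before the CAUS suffix.
The alternation reflects depalatalization: palato-alveolar /tʃ/ and /ʃ/ become [k] and [s] when no front vowel follows. /ʃ/ is underlying.
The underlying form of 'water' is therefore /vɛrɛʃ/.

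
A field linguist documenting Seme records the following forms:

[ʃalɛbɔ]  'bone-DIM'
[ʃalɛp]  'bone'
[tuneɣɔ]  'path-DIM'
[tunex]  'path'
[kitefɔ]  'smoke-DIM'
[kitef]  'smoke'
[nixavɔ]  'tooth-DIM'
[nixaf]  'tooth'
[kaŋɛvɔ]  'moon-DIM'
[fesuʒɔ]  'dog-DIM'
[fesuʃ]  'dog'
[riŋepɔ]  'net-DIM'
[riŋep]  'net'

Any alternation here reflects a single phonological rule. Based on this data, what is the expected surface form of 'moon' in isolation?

[kaŋɛf]

The root 'tooth' surfaces as [nixavɔ] and [nixaf], with a stem-final [v] ~ [f] alternation.
Compare 'smoke', with invariant [f] in [kitefɔ] and [kitef]: an analysis with underlying /f/ and a rule producing [v] before the DIM suffix would wrongly predict alternation here too.
The underlying segment must be /v/; voiced obstruents become voiceless word-finally, yielding [f] there.
The one attested form of 'moon', [kaŋɛvɔ], shows underlying /kaŋɛv/. Applying the same rule word-finally gives [kaŋɛf].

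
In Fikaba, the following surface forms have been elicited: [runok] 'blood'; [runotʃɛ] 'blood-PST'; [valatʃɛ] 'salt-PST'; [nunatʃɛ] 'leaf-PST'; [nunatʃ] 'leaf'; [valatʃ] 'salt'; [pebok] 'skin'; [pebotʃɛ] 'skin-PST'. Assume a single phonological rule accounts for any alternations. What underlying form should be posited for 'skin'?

/pebok/

The root 'skin' surfaces as [pebotʃɛ] and [pebok], with a stem-final [tʃ] ~ [k] alternation.
Compare 'leaf', with invariant [tʃ] in [nunatʃɛ] and [nunatʃ]: an analysis with underlying /tʃ/ and a rule producing [k] in isolation would wrongly predict alternation here too.
The alternation reflects palatalization before a front vowel: /k/ becomes palato-alveolar [tʃ] before a front vowel. /k/ is underlying.
So 'skin' = /pebok/.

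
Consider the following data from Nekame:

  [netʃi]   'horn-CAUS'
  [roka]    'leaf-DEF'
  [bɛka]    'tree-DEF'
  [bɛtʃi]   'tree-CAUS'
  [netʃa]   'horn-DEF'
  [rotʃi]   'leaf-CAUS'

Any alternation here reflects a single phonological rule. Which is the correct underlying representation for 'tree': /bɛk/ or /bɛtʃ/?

/bɛk/

'tree' shows [tʃ] ~ [k] at the end of the stem ([bɛtʃi] vs [bɛka]).
The stem 'horn' ([netʃi], [netʃa]) shows [tʃ] unchanged in both environments, so [tʃ] cannot be basic with [k] derived before the DEF suffix.
The alternation reflects palatalization before a front vowel: /k/ becomes palato-alveolar [tʃ] before a front vowel. /k/ is underlying.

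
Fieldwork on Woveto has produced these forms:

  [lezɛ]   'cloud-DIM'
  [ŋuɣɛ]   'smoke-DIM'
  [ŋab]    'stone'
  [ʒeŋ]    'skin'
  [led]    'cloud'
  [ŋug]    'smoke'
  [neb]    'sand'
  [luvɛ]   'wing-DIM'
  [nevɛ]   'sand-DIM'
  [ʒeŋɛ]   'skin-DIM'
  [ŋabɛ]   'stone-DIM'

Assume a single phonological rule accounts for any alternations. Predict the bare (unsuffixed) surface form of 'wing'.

In [neb] and [nevɛ] the final segment of 'sand' alternates: [b] ~ [v].
If /b/ were underlying and a rule turned it into [v] before the DIM suffix, 'stone' would also alternate; but it has [b] in both [ŋab] and [ŋabɛ].
The underlying segment must be /v/; voiced fricatives become stops word-finally, yielding [b] there.
The one attested form of 'wing', [luvɛ], shows underlying /luv/. Applying the same rule word-finally gives [lub].

[lub]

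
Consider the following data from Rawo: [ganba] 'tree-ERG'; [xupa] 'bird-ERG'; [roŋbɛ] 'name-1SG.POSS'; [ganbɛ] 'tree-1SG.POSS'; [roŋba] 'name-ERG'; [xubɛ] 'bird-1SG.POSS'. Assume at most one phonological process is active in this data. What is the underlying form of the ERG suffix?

/-pa/

The ERG morpheme has two allomorphs, [-ba] and [-pa].
By contrast the 1SG.POSS suffix keeps its initial [b] throughout — that segment must be underlying.
So the underlying form is /-pa/, and voiceless stops become voiced after a nasal.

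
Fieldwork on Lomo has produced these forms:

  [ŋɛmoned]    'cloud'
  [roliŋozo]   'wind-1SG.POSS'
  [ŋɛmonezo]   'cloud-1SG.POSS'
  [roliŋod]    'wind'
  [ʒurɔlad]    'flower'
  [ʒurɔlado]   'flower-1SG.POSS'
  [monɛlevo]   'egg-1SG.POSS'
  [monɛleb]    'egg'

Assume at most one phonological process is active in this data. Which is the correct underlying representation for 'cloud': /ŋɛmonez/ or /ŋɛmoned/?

The root 'cloud' surfaces as [ŋɛmonezo] and [ŋɛmoned], with a stem-final [z] ~ [d] alternation.
If /d/ were underlying and a rule turned it into [z] before the 1SG.POSS suffix, 'flower' would also alternate; but it has [d] in both [ʒurɔlado] and [ʒurɔlad].
So /z/ is underlying, and a rule of word-final hardening — voiced fricatives become stops word-finally — gives [d].

/ŋɛmonez/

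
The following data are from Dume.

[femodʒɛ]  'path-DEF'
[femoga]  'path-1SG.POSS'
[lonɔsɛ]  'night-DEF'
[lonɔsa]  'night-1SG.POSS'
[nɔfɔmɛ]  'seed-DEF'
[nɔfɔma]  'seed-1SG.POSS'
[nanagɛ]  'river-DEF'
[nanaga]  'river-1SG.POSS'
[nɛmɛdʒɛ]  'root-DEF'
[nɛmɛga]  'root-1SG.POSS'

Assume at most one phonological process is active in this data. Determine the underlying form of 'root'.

'root' shows [dʒ] ~ [g] at the end of the stem ([nɛmɛdʒɛ] vs [nɛmɛga]).
The stem 'river' ([nanagɛ], [nanaga]) shows [g] unchanged in both environments, so [g] cannot be basic with [dʒ] derived before the DEF suffix.
The underlying segment must be /dʒ/; palato-alveolar /dʒ/ becomes [g] when no front vowel follows, yielding [g] there.
The underlying form of 'root' is therefore /nɛmɛdʒ/.

/nɛmɛdʒ/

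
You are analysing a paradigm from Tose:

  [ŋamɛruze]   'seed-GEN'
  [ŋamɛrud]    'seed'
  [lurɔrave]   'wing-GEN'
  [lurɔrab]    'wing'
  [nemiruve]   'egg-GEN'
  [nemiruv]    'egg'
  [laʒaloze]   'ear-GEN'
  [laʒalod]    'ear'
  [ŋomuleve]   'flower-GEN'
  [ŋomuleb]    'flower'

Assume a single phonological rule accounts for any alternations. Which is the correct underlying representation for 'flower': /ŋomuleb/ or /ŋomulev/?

/ŋomuleb/

In [ŋomuleve] and [ŋomuleb] the final segment of 'flower' alternates: [v] ~ [b].
The stem 'egg' ([nemiruve], [nemiruv]) shows [v] unchanged in both environments, so [v] cannot be basic with [b] derived in isolation.
The underlying segment must be /b/; voiced stops become fricatives between vowels, yielding [v] there.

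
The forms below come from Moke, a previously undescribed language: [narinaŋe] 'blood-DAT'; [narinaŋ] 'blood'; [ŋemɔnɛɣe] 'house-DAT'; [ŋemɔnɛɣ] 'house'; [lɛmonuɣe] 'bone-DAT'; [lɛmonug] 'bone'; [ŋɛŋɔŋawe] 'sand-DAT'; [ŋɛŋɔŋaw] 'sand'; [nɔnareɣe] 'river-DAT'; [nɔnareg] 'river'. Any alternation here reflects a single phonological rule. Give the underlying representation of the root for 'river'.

/nɔnareg/

The stem for 'river' ends in [ɣ] in [nɔnareɣe] but [g] in [nɔnareg].
The stem 'house' ([ŋemɔnɛɣe], [ŋemɔnɛɣ]) shows [ɣ] unchanged in both environments, so [ɣ] cannot be basic with [g] derived in isolation.
Therefore /g/ is basic and [ɣ] is derived by intervocalic spirantization (voiced stops become fricatives between vowels).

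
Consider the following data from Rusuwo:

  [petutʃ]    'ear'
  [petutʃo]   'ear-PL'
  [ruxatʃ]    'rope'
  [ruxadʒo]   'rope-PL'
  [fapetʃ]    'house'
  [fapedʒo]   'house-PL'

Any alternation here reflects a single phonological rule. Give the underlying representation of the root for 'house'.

In [fapetʃ] and [fapedʒo] the final segment of 'house' alternates: [tʃ] ~ [dʒ].
But 'ear' keeps [tʃ] in both environments ([petutʃ], [petutʃo]), so there is no rule changing /tʃ/ to [dʒ] before the PL suffix.
The alternation reflects word-final obstruent devoicing: voiced obstruents become voiceless word-finally. /dʒ/ is underlying.
So 'house' = /fapedʒ/.

/fapedʒ/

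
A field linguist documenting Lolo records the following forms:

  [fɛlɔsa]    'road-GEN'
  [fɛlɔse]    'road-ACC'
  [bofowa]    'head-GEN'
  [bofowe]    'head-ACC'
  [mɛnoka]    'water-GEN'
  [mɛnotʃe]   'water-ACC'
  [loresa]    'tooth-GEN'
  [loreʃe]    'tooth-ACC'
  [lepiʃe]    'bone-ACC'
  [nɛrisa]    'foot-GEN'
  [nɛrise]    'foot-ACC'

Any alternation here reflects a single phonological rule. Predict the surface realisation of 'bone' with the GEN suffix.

[lepisa]

'tooth' shows [s] ~ [ʃ] at the end of the stem ([loresa] vs [loreʃe]).
If /s/ were underlying and a rule turned it into [ʃ] before the ACC suffix, 'road' would also alternate; but it has [s] in both [fɛlɔsa] and [fɛlɔse].
So /ʃ/ is underlying, and a rule of depalatalization — palato-alveolar /tʃ/ and /ʃ/ become [k] and [s] when no front vowel follows — gives [s].
The one attested form of 'bone', [lepiʃe], shows underlying /lepiʃ/. Applying the same rule when no front vowel follows gives [lepisa].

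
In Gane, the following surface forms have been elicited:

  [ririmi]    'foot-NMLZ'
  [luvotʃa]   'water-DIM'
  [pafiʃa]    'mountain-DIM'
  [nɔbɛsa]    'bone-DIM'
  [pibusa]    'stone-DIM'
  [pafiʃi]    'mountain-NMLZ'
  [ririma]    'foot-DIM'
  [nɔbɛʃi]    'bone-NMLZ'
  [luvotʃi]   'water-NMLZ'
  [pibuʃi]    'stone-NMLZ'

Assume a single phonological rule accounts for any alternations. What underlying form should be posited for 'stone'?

In [pibusa] and [pibuʃi] the final segment of 'stone' alternates: [s] ~ [ʃ].
The stem 'mountain' ([pafiʃa], [pafiʃi]) shows [ʃ] unchanged in both environments, so [ʃ] cannot be basic with [s] derived before the DIM suffix.
Therefore /s/ is basic and [ʃ] is derived by palatalization before a front vowel (/s/ becomes palato-alveolar [ʃ] before a front vowel).
Hence 'stone' is /pibus/ underlyingly.

/pibus/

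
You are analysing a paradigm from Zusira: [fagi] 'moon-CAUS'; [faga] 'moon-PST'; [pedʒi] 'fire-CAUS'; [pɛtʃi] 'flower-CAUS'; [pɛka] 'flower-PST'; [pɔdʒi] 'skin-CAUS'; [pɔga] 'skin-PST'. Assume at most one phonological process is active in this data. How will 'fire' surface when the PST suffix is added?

[pega]

'skin' shows [dʒ] ~ [g] at the end of the stem ([pɔdʒi] vs [pɔga]).
But 'moon' keeps [g] in both environments ([fagi], [faga]), so there is no rule changing /g/ to [dʒ] before the CAUS suffix.
The alternation reflects depalatalization: palato-alveolar /tʃ/ and /dʒ/ become [k] and [g] when no front vowel follows. /dʒ/ is underlying.
From [pedʒi] the stem 'fire' is /pedʒ/; when no front vowel follows this yields [pega].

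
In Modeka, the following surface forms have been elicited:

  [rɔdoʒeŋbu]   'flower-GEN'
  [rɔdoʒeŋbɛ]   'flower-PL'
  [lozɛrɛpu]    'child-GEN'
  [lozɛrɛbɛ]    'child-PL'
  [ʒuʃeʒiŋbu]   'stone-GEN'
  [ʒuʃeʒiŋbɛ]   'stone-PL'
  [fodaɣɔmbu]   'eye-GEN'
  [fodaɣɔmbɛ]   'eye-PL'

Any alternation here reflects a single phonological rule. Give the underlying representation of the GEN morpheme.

The GEN suffix surfaces as [-bu] and [-pu], depending on the final segment of the stem.
By contrast the PL suffix keeps its initial [b] throughout — that segment must be underlying.
So the underlying form is /-pu/, and voiceless stops become voiced after a nasal.

/-pu/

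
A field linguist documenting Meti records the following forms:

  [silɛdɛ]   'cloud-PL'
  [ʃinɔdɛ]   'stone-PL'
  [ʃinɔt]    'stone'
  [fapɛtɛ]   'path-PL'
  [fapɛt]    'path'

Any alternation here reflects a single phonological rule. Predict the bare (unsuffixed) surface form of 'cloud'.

[silɛt]

In [ʃinɔdɛ] and [ʃinɔt] the final segment of 'stone' alternates: [d] ~ [t].
If /t/ were underlying and a rule turned it into [d] before the PL suffix, 'path' would also alternate; but it has [t] in both [fapɛtɛ] and [fapɛt].
So /d/ is underlying, and a rule of word-final obstruent devoicing — voiced obstruents become voiceless word-finally — gives [t].
The one attested form of 'cloud', [silɛdɛ], shows underlying /silɛd/. Applying the same rule word-finally gives [silɛt].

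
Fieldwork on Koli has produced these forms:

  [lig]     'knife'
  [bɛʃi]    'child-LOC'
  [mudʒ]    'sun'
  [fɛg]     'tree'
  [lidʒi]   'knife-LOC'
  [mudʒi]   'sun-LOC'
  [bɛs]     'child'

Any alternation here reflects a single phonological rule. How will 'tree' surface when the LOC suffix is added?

'knife' shows [g] ~ [dʒ] at the end of the stem ([lig] vs [lidʒi]).
Compare 'sun', with invariant [dʒ] in [mudʒ] and [mudʒi]: an analysis with underlying /dʒ/ and a rule producing [g] in isolation would wrongly predict alternation here too.
The alternation reflects palatalization before a front vowel: /g/ and /s/ become palato-alveolar [dʒ] and [ʃ] before a front vowel. /g/ is underlying.
From [fɛg] the stem 'tree' is /fɛg/; before a front vowel this yields [fɛdʒi].

[fɛdʒi]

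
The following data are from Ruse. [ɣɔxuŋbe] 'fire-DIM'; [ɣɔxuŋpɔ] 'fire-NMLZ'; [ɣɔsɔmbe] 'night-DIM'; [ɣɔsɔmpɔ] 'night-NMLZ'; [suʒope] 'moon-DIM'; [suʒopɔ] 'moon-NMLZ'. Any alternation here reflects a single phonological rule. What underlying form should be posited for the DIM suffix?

/-be/

The DIM suffix surfaces as [-be] and [-pe], depending on the final segment of the stem.
The NMLZ suffix, which begins with [p], is invariant after every stem; so [p] is not altered by any rule here.
So the underlying form is /-be/, and voiced stops become voiceless after a vowel.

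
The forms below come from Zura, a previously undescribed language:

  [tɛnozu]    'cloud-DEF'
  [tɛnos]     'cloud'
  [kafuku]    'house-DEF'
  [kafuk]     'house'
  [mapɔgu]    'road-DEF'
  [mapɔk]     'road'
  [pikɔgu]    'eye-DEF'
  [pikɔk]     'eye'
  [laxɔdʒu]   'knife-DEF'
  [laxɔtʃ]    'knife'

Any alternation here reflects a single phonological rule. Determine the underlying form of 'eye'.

The root 'eye' surfaces as [pikɔgu] and [pikɔk], with a stem-final [g] ~ [k] alternation.
Compare 'house', with invariant [k] in [kafuku] and [kafuk]: an analysis with underlying /k/ and a rule producing [g] before the DEF suffix would wrongly predict alternation here too.
Therefore /g/ is basic and [k] is derived by word-final obstruent devoicing (voiced obstruents become voiceless word-finally).
Hence 'eye' is /pikɔg/ underlyingly.

/pikɔg/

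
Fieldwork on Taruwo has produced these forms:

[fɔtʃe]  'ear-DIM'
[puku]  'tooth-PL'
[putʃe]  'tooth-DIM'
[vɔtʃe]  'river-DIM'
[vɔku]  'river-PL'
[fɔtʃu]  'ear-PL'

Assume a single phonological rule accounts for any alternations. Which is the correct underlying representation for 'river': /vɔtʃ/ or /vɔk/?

The root 'river' surfaces as [vɔku] and [vɔtʃe], with a stem-final [k] ~ [tʃ] alternation.
The stem 'ear' ([fɔtʃu], [fɔtʃe]) shows [tʃ] unchanged in both environments, so [tʃ] cannot be basic with [k] derived before the PL suffix.
So /k/ is underlying, and a rule of palatalization before a front vowel — /k/ becomes palato-alveolar [tʃ] before a front vowel — gives [tʃ].

/vɔk/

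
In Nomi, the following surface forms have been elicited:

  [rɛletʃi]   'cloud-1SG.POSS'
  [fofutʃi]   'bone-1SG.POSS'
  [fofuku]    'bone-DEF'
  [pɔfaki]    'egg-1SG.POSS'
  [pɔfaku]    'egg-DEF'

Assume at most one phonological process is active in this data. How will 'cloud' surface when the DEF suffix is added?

[rɛleku]

'bone' shows [tʃ] ~ [k] at the end of the stem ([fofutʃi] vs [fofuku]).
Compare 'egg', with invariant [k] in [pɔfaki] and [pɔfaku]: an analysis with underlying /k/ and a rule producing [tʃ] before the 1SG.POSS suffix would wrongly predict alternation here too.
The underlying segment must be /tʃ/; palato-alveolar /tʃ/ becomes [k] when no front vowel follows, yielding [k] there.
The one attested form of 'cloud', [rɛletʃi], shows underlying /rɛletʃ/. Applying the same rule when no front vowel follows gives [rɛleku].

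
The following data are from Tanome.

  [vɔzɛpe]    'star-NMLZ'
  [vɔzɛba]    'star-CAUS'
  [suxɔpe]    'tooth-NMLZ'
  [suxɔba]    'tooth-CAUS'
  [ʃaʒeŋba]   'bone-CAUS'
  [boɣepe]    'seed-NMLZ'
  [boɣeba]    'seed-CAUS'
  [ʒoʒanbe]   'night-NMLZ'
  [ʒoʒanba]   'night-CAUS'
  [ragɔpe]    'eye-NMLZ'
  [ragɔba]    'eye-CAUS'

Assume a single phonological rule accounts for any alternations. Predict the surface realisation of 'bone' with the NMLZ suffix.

[ʃaʒeŋbe]

The NMLZ morpheme has two allomorphs, [-be] and [-pe].
By contrast the CAUS suffix keeps its initial [b] throughout — that segment must be underlying.
The NMLZ suffix is therefore /-pe/ underlyingly, with post-nasal voicing: voiceless stops become voiced after a nasal.
After 'bone', which ends in a nasal, the suffix surfaces as [-be], giving [ʃaʒeŋbe].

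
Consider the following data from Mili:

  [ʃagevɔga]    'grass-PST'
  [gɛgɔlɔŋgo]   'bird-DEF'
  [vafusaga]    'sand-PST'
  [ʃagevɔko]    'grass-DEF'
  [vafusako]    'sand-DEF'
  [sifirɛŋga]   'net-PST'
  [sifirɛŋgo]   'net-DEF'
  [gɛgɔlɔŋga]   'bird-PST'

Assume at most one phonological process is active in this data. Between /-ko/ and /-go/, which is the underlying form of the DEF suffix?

/-ko/

The DEF suffix surfaces as [-go] and [-ko], depending on the final segment of the stem.
By contrast the PST suffix keeps its initial [g] throughout — that segment must be underlying.
So the underlying form is /-ko/, and voiceless stops become voiced after a nasal.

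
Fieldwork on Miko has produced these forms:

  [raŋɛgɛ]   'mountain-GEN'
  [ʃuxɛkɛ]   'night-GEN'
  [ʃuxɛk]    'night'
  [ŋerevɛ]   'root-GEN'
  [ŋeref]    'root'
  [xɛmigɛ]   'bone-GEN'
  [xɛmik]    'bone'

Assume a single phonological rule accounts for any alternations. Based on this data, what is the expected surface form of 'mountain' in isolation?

The stem for 'bone' ends in [g] in [xɛmigɛ] but [k] in [xɛmik].
If /k/ were underlying and a rule turned it into [g] before the GEN suffix, 'night' would also alternate; but it has [k] in both [ʃuxɛkɛ] and [ʃuxɛk].
Therefore /g/ is basic and [k] is derived by word-final obstruent devoicing (voiced obstruents become voiceless word-finally).
From [raŋɛgɛ] the stem 'mountain' is /raŋɛg/; word-finally this yields [raŋɛk].

[raŋɛk]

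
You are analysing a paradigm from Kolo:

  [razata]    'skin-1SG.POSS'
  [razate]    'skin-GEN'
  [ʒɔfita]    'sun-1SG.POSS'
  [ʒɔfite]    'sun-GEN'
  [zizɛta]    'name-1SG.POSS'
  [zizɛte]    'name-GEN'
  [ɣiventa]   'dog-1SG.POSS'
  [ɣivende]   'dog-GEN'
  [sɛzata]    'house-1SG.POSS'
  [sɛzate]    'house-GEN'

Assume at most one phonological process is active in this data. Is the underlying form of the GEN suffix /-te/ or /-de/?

The GEN suffix surfaces as [-de] and [-te], depending on the final segment of the stem.
The 1SG.POSS suffix, which begins with [t], is invariant after every stem; so [t] is not altered by any rule here.
The GEN suffix is therefore /-de/ underlyingly, with post-vocalic devoicing: voiced stops become voiceless after a vowel.

/-de/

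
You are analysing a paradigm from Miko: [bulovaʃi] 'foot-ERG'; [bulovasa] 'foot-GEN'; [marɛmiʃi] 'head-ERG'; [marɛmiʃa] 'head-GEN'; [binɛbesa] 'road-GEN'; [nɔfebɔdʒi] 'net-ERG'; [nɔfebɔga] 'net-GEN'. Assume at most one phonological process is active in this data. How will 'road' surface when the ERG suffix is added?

[binɛbeʃi]

'foot' shows [ʃ] ~ [s] at the end of the stem ([bulovaʃi] vs [bulovasa]).
The stem 'head' ([marɛmiʃi], [marɛmiʃa]) shows [ʃ] unchanged in both environments, so [ʃ] cannot be basic with [s] derived before the GEN suffix.
The underlying segment must be /s/; /g/ and /s/ become palato-alveolar [dʒ] and [ʃ] before a front vowel, yielding [ʃ] there.
From [binɛbesa] the stem 'road' is /binɛbes/; before a front vowel this yields [binɛbeʃi].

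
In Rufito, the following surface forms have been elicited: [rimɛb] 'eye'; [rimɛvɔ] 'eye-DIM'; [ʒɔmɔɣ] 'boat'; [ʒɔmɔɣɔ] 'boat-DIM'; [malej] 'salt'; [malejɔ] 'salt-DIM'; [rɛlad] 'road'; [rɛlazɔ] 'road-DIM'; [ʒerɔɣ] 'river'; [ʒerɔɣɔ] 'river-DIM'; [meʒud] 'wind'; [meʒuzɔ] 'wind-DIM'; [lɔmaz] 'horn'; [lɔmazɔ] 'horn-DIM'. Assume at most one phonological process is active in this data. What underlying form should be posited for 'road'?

/rɛlad/

The stem for 'road' ends in [d] in [rɛlad] but [z] in [rɛlazɔ].
Compare 'horn', with invariant [z] in [lɔmaz] and [lɔmazɔ]: an analysis with underlying /z/ and a rule producing [d] in isolation would wrongly predict alternation here too.
So /d/ is underlying, and a rule of intervocalic spirantization — voiced stops become fricatives between vowels — gives [z].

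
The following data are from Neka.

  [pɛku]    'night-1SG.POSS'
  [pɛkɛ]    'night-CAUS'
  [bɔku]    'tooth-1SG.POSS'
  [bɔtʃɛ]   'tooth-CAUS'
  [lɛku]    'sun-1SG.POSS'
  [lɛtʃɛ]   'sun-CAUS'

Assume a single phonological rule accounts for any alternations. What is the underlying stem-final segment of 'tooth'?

/tʃ/

'tooth' shows [k] ~ [tʃ] at the end of the stem ([bɔku] vs [bɔtʃɛ]).
But 'night' keeps [k] in both environments ([pɛku], [pɛkɛ]), so there is no rule changing /k/ to [tʃ] before the CAUS suffix.
Therefore /tʃ/ is basic and [k] is derived by depalatalization (palato-alveolar /tʃ/ becomes [k] when no front vowel follows).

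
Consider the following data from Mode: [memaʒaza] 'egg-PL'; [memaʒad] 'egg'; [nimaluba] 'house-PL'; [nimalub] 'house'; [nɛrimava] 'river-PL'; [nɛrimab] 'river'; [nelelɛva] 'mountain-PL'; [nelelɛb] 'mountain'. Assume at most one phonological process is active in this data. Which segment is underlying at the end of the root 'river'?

/v/

The stem for 'river' ends in [v] in [nɛrimava] but [b] in [nɛrimab].
Compare 'house', with invariant [b] in [nimaluba] and [nimalub]: an analysis with underlying /b/ and a rule producing [v] before the PL suffix would wrongly predict alternation here too.
Therefore /v/ is basic and [b] is derived by word-final hardening (voiced fricatives become stops word-finally).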